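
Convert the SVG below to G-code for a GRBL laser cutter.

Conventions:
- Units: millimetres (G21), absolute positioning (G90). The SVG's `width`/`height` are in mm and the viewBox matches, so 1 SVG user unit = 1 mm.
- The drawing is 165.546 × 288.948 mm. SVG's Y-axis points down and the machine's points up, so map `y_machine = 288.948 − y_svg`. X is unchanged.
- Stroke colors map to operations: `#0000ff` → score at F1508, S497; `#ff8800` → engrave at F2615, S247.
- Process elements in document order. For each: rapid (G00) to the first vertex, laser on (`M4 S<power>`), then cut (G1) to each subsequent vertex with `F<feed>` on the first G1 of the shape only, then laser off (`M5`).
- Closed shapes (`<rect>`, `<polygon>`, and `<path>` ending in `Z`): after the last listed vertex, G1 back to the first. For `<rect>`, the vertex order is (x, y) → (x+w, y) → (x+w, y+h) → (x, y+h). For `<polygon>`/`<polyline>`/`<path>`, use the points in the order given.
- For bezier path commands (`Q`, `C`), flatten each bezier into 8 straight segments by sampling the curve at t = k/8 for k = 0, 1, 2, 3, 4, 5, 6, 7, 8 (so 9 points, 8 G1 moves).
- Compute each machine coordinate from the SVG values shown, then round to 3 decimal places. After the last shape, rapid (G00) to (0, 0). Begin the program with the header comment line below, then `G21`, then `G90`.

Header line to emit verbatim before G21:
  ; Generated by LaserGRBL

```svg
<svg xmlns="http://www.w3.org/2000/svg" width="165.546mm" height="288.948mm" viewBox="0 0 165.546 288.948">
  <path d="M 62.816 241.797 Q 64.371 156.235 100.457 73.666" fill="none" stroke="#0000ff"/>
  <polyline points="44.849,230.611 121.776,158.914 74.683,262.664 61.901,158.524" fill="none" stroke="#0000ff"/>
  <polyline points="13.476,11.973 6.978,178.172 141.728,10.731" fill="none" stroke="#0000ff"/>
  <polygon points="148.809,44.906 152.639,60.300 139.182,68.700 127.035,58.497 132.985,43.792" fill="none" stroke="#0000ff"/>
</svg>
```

; Generated by LaserGRBL
G21
G90
G00 X62.816 Y47.151
M4 S497
G1 X63.744 Y68.495 F1508
G1 X65.752 Y89.745
G1 X68.838 Y110.902
G1 X73.004 Y131.965
G1 X78.248 Y152.934
G1 X84.572 Y173.810
G1 X91.975 Y194.593
G1 X100.457 Y215.282
M5
G00 X44.849 Y58.337
M4 S497
G1 X121.776 Y130.034 F1508
G1 X74.683 Y26.284
G1 X61.901 Y130.424
M5
G00 X13.476 Y276.975
M4 S497
G1 X6.978 Y110.776 F1508
G1 X141.728 Y278.217
M5
G00 X148.809 Y244.042
M4 S497
G1 X152.639 Y228.648 F1508
G1 X139.182 Y220.248
G1 X127.035 Y230.451
G1 X132.985 Y245.156
G1 X148.809 Y244.042
M5
G00 X0.000 Y0.000

viewBox `0 0 165.546 288.948` with mm width/height → 1 unit = 1 mm. Flip: y_m = 288.948 − y_svg.

**Shape 1** — `<path>` quadratic bezier, stroke `#0000ff` → score (S497, F1508). Control points (SVG): P0=(62.816,241.797), P1=(64.371,156.235), P2=(100.457,73.666); sampled at t=k/8. Machine vertices: (62.816,47.151) → (63.744,68.495) → (65.752,89.745) → (68.838,110.902) → (73.004,131.965) → (78.248,152.934) → (84.572,173.810) → (91.975,194.593) → (100.457,215.282). Open path.

**Shape 2** — `<polyline>` open polyline, stroke `#0000ff` → score (S497, F1508). Machine vertices: (44.849,58.337) → (121.776,130.034) → (74.683,26.284) → (61.901,130.424). Open path.

**Shape 3** — `<polyline>` open polyline, stroke `#0000ff` → score (S497, F1508). Machine vertices: (13.476,276.975) → (6.978,110.776) → (141.728,278.217). Open path.

**Shape 4** — `<polygon>` regular polygon, stroke `#0000ff` → score (S497, F1508). Machine vertices: (148.809,244.042) → (152.639,228.648) → (139.182,220.248) → (127.035,230.451) → (132.985,245.156) → (148.809,244.042). Closed: final G1 returns to the first vertex.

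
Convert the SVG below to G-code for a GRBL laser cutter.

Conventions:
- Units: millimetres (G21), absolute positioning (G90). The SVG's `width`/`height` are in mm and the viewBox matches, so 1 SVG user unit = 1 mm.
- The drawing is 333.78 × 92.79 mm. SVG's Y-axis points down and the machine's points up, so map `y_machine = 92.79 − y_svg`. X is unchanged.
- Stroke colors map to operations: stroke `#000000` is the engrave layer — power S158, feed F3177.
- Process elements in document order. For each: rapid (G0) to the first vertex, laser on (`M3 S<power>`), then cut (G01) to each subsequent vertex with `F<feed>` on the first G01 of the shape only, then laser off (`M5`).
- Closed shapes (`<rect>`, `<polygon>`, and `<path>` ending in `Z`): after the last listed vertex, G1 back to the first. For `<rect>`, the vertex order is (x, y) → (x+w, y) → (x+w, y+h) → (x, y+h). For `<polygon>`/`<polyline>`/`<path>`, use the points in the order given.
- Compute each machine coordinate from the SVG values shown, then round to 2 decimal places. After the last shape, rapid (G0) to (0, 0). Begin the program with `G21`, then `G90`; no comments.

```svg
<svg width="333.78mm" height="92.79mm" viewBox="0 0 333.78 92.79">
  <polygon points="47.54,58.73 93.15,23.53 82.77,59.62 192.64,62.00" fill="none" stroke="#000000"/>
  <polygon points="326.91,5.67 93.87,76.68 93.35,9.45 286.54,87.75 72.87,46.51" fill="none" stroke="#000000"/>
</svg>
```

G21
G90
G0 X47.54 Y34.06
M3 S158
G01 X93.15 Y69.26 F3177
G01 X82.77 Y33.17
G01 X192.64 Y30.79
G01 X47.54 Y34.06
M5
G0 X326.91 Y87.12
M3 S158
G01 X93.87 Y16.11 F3177
G01 X93.35 Y83.34
G01 X286.54 Y5.04
G01 X72.87 Y46.28
G01 X326.91 Y87.12
M5
G0 X0.00 Y0.00

Since the viewBox matches the mm dimensions, user units are millimetres directly. The only transform is the Y-flip y_m = 92.79 − y_svg.

Shape 1 is a closed polygon drawn with `<polygon>`. Its stroke #000000 means engrave at S158, F3177. After flipping Y the toolpath is (47.54,34.06) → (93.15,69.26) → (82.77,33.17) → (192.64,30.79) → (47.54,34.06), returning to the start.

Shape 2 is a closed polygon drawn with `<polygon>`. Its stroke #000000 means engrave at S158, F3177. After flipping Y the toolpath is (326.91,87.12) → (93.87,16.11) → (93.35,83.34) → (286.54,5.04) → (72.87,46.28) → (326.91,87.12), returning to the start.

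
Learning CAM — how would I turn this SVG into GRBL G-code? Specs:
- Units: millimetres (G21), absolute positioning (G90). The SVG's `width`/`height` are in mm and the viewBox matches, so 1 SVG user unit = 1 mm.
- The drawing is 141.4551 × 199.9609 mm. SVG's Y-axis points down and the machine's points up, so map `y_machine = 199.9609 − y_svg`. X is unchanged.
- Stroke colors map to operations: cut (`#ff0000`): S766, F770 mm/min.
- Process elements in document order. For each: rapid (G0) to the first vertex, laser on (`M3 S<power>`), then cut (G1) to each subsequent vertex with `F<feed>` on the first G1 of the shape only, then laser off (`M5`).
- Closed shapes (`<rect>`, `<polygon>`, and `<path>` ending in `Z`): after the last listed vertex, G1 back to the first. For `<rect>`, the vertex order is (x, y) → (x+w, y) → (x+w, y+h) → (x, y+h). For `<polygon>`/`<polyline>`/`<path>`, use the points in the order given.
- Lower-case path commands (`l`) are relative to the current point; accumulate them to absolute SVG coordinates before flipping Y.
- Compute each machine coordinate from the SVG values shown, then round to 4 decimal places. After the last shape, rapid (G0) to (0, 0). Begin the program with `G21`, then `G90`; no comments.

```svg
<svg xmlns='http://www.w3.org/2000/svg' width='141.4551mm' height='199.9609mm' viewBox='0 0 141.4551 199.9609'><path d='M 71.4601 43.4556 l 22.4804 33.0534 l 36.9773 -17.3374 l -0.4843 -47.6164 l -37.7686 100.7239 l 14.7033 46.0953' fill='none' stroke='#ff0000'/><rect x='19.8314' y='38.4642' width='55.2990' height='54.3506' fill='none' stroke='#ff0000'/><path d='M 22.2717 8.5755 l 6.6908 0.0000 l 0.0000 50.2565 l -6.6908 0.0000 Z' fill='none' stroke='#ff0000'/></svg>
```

viewBox `0 0 141.4551 199.9609` with mm width/height → 1 unit = 1 mm. Flip: y_m = 199.9609 − y_svg.

**Shape 1** — `<path>` open polyline, stroke `#ff0000` → cut (S766, F770). Machine vertices: (71.4601,156.5053) → (93.9405,123.4519) → (130.9178,140.7893) → (130.4335,188.4057) → (92.6649,87.6818) → (107.3682,41.5865). Open path.

**Shape 2** — `<rect>` rectangle, stroke `#ff0000` → cut (S766, F770). Machine vertices: (19.8314,161.4967) → (75.1304,161.4967) → (75.1304,107.1461) → (19.8314,107.1461) → (19.8314,161.4967). Closed: final G1 returns to the first vertex.

**Shape 3** — `<path>` rectangle, stroke `#ff0000` → cut (S766, F770). Machine vertices: (22.2717,191.3854) → (28.9625,191.3854) → (28.9625,141.1289) → (22.2717,141.1289) → (22.2717,191.3854). Closed: final G1 returns to the first vertex.

G21
G90
G0 X71.4601 Y156.5053
M3 S766
G1 X93.9405 Y123.4519 F770
G1 X130.9178 Y140.7893
G1 X130.4335 Y188.4057
G1 X92.6649 Y87.6818
G1 X107.3682 Y41.5865
M5
G0 X19.8314 Y161.4967
M3 S766
G1 X75.1304 Y161.4967 F770
G1 X75.1304 Y107.1461
G1 X19.8314 Y107.1461
G1 X19.8314 Y161.4967
M5
G0 X22.2717 Y191.3854
M3 S766
G1 X28.9625 Y191.3854 F770
G1 X28.9625 Y141.1289
G1 X22.2717 Y141.1289
G1 X22.2717 Y191.3854
M5
G0 X0.0000 Y0.0000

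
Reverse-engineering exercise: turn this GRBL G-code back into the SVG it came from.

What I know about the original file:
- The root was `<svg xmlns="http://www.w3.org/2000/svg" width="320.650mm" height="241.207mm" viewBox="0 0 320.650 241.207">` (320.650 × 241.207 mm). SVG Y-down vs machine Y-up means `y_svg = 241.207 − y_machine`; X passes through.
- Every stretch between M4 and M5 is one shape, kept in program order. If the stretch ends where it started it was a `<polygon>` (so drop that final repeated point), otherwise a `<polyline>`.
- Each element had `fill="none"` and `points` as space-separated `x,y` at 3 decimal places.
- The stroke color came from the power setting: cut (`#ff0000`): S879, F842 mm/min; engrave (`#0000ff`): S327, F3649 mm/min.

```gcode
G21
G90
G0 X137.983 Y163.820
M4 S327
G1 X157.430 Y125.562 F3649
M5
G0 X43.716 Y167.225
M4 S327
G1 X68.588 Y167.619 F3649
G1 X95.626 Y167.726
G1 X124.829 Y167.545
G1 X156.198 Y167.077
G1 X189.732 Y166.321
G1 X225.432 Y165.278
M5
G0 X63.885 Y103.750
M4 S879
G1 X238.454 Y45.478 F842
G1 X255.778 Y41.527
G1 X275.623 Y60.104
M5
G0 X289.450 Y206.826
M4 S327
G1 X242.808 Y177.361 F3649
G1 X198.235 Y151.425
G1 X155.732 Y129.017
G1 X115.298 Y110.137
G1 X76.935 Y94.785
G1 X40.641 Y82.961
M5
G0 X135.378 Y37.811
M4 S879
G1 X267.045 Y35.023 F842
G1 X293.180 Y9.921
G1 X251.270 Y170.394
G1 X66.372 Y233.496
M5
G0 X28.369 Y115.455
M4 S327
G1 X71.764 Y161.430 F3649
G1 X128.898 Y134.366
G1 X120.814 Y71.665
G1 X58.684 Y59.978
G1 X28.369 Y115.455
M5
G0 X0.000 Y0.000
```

y_svg = 241.207 − y_m.

[1] S327→`#0000ff` (engrave); open run; points: 137.983,77.387 157.430,115.645

[2] S327→`#0000ff` (engrave); open run; points: 43.716,73.982 68.588,73.588 95.626,73.481 124.829,73.662 156.198,74.130 189.732,74.886 225.432,75.929

[3] S879→`#ff0000` (cut); open run; points: 63.885,137.457 238.454,195.729 255.778,199.680 275.623,181.103

[4] S327→`#0000ff` (engrave); open run; points: 289.450,34.381 242.808,63.846 198.235,89.782 155.732,112.190 115.298,131.070 76.935,146.422 40.641,158.246

[5] S879→`#ff0000` (cut); open run; points: 135.378,203.396 267.045,206.184 293.180,231.286 251.270,70.813 66.372,7.711

[6] S327→`#0000ff` (engrave); closed run; points: 28.369,125.752 71.764,79.777 128.898,106.841 120.814,169.542 58.684,181.229

<svg xmlns="http://www.w3.org/2000/svg" width="320.650mm" height="241.207mm" viewBox="0 0 320.650 241.207">
  <polyline points="137.983,77.387 157.430,115.645" fill="none" stroke="#0000ff"/>
  <polyline points="43.716,73.982 68.588,73.588 95.626,73.481 124.829,73.662 156.198,74.130 189.732,74.886 225.432,75.929" fill="none" stroke="#0000ff"/>
  <polyline points="63.885,137.457 238.454,195.729 255.778,199.680 275.623,181.103" fill="none" stroke="#ff0000"/>
  <polyline points="289.450,34.381 242.808,63.846 198.235,89.782 155.732,112.190 115.298,131.070 76.935,146.422 40.641,158.246" fill="none" stroke="#0000ff"/>
  <polyline points="135.378,203.396 267.045,206.184 293.180,231.286 251.270,70.813 66.372,7.711" fill="none" stroke="#ff0000"/>
  <polygon points="28.369,125.752 71.764,79.777 128.898,106.841 120.814,169.542 58.684,181.229" fill="none" stroke="#0000ff"/>
</svg>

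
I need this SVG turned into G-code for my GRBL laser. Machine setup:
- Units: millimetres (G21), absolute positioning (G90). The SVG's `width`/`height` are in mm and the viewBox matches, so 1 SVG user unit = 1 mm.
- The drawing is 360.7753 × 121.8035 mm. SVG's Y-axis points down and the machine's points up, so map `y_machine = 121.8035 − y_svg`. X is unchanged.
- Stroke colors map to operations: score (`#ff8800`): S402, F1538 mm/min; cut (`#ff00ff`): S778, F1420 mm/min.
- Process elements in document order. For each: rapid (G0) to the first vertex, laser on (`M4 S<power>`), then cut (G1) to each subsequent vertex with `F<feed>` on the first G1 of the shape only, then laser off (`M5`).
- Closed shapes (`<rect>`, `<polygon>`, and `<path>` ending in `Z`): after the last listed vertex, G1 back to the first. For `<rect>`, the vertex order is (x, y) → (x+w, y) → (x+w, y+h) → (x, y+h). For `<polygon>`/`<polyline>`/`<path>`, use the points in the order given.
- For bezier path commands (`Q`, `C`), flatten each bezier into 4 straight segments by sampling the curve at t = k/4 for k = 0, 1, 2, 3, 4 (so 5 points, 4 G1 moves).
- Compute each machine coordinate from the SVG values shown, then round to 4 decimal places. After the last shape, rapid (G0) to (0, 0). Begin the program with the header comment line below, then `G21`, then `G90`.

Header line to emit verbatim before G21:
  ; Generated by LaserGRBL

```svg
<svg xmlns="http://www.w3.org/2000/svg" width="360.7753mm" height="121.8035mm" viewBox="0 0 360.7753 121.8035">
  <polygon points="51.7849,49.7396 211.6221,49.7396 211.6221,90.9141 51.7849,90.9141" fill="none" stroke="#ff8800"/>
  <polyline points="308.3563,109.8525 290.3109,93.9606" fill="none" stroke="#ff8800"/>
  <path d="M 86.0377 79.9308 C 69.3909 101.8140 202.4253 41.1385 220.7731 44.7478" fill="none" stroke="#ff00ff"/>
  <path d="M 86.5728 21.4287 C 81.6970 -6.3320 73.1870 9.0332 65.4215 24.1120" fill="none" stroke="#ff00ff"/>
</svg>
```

Since the viewBox matches the mm dimensions, user units are millimetres directly. The only transform is the Y-flip y_m = 121.8035 − y_svg.

Shape 1 is a rectangle drawn with `<polygon>`. Its stroke #ff8800 means score at S402, F1538. After flipping Y the toolpath is (51.7849,72.0639) → (211.6221,72.0639) → (211.6221,30.8894) → (51.7849,30.8894) → (51.7849,72.0639), returning to the start.

Shape 2 is a line segment drawn with `<polyline>`. Its stroke #ff8800 means score at S402, F1538. After flipping Y the toolpath is (308.3563,11.9510) → (290.3109,27.8429).

Shape 3 is a cubic bezier drawn with `<path>`. Its stroke #ff00ff means cut at S778, F1420. After flipping Y the toolpath is (86.0377,41.8727) → (97.4871,38.6456) → (140.2824,52.6115) → (189.6393,70.0037) → (220.7731,77.0557).

Shape 4 is a cubic bezier drawn with `<path>`. Its stroke #ff00ff means cut at S778, F1420. After flipping Y the toolpath is (86.5728,100.3748) → (82.3030,113.7875) → (77.0808,115.0980) → (71.3168,108.3760) → (65.4215,97.6915).

; Generated by LaserGRBL
G21
G90
G0 X51.7849 Y72.0639
M4 S402
G1 X211.6221 Y72.0639 F1538
G1 X211.6221 Y30.8894
G1 X51.7849 Y30.8894
G1 X51.7849 Y72.0639
M5
G0 X308.3563 Y11.9510
M4 S402
G1 X290.3109 Y27.8429 F1538
M5
G0 X86.0377 Y41.8727
M4 S778
G1 X97.4871 Y38.6456 F1420
G1 X140.2824 Y52.6115
G1 X189.6393 Y70.0037
G1 X220.7731 Y77.0557
M5
G0 X86.5728 Y100.3748
M4 S778
G1 X82.3030 Y113.7875 F1420
G1 X77.0808 Y115.0980
G1 X71.3168 Y108.3760
G1 X65.4215 Y97.6915
M5
G0 X0.0000 Y0.0000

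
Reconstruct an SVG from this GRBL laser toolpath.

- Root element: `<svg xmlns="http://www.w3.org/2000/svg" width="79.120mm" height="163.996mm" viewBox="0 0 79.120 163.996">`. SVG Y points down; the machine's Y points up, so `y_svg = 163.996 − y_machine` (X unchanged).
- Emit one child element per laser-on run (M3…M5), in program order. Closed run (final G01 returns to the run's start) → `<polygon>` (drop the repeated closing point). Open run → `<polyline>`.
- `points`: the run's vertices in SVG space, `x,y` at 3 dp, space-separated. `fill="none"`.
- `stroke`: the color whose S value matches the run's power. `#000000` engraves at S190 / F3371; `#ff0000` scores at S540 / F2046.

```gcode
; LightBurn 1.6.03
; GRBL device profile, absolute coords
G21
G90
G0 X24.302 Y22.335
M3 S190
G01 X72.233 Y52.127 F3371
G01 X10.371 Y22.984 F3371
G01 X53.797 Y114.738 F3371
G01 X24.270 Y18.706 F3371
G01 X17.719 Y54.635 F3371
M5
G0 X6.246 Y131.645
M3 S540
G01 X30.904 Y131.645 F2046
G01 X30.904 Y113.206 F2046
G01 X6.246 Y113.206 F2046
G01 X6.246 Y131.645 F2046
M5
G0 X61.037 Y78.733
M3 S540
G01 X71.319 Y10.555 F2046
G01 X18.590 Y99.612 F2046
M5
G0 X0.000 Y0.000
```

<svg xmlns="http://www.w3.org/2000/svg" width="79.120mm" height="163.996mm" viewBox="0 0 79.120 163.996">
  <polyline points="24.302,141.661 72.233,111.869 10.371,141.012 53.797,49.258 24.270,145.290 17.719,109.361" fill="none" stroke="#000000"/>
  <polygon points="6.246,32.351 30.904,32.351 30.904,50.790 6.246,50.790" fill="none" stroke="#ff0000"/>
  <polyline points="61.037,85.263 71.319,153.441 18.590,64.384" fill="none" stroke="#ff0000"/>
</svg>

Machine Y-up, SVG Y-down with viewBox height 163.996, so y_svg = 163.996 − y_machine; X carries over.

Run 1: S190 ⇒ engrave layer `#000000`. The run is open, so emit a `<polyline>` with points (Y-flipped): 24.302,141.661 72.233,111.869 10.371,141.012 53.797,49.258 24.270,145.290 17.719,109.361.

Run 2: S540 ⇒ score layer `#ff0000`. The run returns to its start, so emit a `<polygon>` with points (Y-flipped): 6.246,32.351 30.904,32.351 30.904,50.790 6.246,50.790.

Run 3: the run's S540 means `#ff0000` (score). The run is open, so emit a `<polyline>` with points (Y-flipped): 61.037,85.263 71.319,153.441 18.590,64.384.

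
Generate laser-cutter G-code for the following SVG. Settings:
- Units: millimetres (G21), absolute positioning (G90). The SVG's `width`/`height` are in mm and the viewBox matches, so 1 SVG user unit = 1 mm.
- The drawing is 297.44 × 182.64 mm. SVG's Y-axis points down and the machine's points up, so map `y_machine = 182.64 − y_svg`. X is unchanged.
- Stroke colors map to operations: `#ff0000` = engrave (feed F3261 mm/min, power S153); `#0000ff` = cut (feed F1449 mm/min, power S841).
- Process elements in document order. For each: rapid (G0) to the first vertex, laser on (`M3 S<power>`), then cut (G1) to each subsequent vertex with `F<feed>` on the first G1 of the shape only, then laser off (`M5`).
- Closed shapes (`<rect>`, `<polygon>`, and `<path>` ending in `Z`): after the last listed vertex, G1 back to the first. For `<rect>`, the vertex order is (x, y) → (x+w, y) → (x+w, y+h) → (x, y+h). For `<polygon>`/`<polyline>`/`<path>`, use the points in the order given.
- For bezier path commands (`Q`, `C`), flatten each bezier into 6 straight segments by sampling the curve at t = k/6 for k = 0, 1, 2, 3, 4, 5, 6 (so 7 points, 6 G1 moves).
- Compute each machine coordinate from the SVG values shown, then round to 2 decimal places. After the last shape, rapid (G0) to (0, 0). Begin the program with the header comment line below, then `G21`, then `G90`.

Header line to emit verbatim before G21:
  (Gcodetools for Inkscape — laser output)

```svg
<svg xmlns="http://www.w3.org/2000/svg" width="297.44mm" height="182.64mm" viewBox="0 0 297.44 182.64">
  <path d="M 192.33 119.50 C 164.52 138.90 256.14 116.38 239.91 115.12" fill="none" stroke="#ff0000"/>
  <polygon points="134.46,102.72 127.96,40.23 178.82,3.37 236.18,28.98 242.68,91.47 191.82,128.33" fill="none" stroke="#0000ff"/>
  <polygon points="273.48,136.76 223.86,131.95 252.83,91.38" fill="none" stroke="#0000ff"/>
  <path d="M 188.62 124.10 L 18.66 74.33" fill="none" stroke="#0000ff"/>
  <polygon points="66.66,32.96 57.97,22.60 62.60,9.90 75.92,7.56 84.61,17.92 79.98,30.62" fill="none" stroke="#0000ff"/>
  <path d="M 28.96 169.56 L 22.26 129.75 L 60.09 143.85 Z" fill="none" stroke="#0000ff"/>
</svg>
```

(Gcodetools for Inkscape — laser output)
G21
G90
G0 X192.33 Y63.14
M3 S153
G1 X187.33 Y56.64 F3261
G1 X195.91 Y55.37
G1 X211.78 Y57.58
G1 X228.61 Y61.51
G1 X240.09 Y65.41
G1 X239.91 Y67.52
M5
G0 X134.46 Y79.92
M3 S841
G1 X127.96 Y142.41 F1449
G1 X178.82 Y179.27
G1 X236.18 Y153.66
G1 X242.68 Y91.17
G1 X191.82 Y54.31
G1 X134.46 Y79.92
M5
G0 X273.48 Y45.88
M3 S841
G1 X223.86 Y50.69 F1449
G1 X252.83 Y91.26
G1 X273.48 Y45.88
M5
G0 X188.62 Y58.54
M3 S841
G1 X18.66 Y108.31 F1449
M5
G0 X66.66 Y149.68
M3 S841
G1 X57.97 Y160.04 F1449
G1 X62.60 Y172.74
G1 X75.92 Y175.08
G1 X84.61 Y164.72
G1 X79.98 Y152.02
G1 X66.66 Y149.68
M5
G0 X28.96 Y13.08
M3 S841
G1 X22.26 Y52.89 F1449
G1 X60.09 Y38.79
G1 X28.96 Y13.08
M5
G0 X0.00 Y0.00

viewBox `0 0 297.44 182.64` with mm width/height → 1 unit = 1 mm. Flip: y_m = 182.64 − y_svg.

**Shape 1** — `<path>` cubic bezier, stroke `#ff0000` → engrave (S153, F3261). Control points (SVG): P0=(192.33,119.50), P1=(164.52,138.90), P2=(256.14,116.38), P3=(239.91,115.12); sampled at t=k/6. Machine vertices: (192.33,63.14) → (187.33,56.64) → (195.91,55.37) → (211.78,57.58) → (228.61,61.51) → (240.09,65.41) → (239.91,67.52). Open path.

**Shape 2** — `<polygon>` regular polygon, stroke `#0000ff` → cut (S841, F1449). Machine vertices: (134.46,79.92) → (127.96,142.41) → (178.82,179.27) → (236.18,153.66) → (242.68,91.17) → (191.82,54.31) → (134.46,79.92). Closed: final G1 returns to the first vertex.

**Shape 3** — `<polygon>` regular polygon, stroke `#0000ff` → cut (S841, F1449). Machine vertices: (273.48,45.88) → (223.86,50.69) → (252.83,91.26) → (273.48,45.88). Closed: final G1 returns to the first vertex.

**Shape 4** — `<path>` line segment, stroke `#0000ff` → cut (S841, F1449). Machine vertices: (188.62,58.54) → (18.66,108.31). Open path.

**Shape 5** — `<polygon>` regular polygon, stroke `#0000ff` → cut (S841, F1449). Machine vertices: (66.66,149.68) → (57.97,160.04) → (62.60,172.74) → (75.92,175.08) → (84.61,164.72) → (79.98,152.02) → (66.66,149.68). Closed: final G1 returns to the first vertex.

**Shape 6** — `<path>` regular polygon, stroke `#0000ff` → cut (S841, F1449). Machine vertices: (28.96,13.08) → (22.26,52.89) → (60.09,38.79) → (28.96,13.08). Closed: final G1 returns to the first vertex.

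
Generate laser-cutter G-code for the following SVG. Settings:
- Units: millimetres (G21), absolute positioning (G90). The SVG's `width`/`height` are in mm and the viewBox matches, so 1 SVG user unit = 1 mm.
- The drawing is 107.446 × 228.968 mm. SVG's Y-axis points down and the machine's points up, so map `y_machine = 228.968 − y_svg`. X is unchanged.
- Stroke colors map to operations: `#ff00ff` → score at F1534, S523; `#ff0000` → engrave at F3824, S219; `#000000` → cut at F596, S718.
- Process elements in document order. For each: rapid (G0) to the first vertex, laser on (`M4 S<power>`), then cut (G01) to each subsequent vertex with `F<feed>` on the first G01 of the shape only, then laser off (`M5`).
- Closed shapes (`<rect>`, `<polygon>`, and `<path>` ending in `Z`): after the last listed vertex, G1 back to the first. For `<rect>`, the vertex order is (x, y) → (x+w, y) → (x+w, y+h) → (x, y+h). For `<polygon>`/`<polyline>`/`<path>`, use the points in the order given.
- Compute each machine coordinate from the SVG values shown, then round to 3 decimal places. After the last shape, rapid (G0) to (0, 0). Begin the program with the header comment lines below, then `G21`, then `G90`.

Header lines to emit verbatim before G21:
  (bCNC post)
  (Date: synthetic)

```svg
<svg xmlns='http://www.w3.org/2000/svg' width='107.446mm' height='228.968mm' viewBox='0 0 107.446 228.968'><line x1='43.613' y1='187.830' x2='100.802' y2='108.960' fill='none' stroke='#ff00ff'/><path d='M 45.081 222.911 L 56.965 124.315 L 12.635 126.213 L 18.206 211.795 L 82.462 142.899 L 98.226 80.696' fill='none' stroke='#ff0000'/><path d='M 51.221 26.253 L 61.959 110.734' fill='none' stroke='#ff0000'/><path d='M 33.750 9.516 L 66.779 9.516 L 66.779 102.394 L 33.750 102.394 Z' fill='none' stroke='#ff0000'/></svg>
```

(bCNC post)
(Date: synthetic)
G21
G90
G0 X43.613 Y41.138
M4 S523
G01 X100.802 Y120.008 F1534
M5
G0 X45.081 Y6.057
M4 S219
G01 X56.965 Y104.653 F3824
G01 X12.635 Y102.755
G01 X18.206 Y17.173
G01 X82.462 Y86.069
G01 X98.226 Y148.272
M5
G0 X51.221 Y202.715
M4 S219
G01 X61.959 Y118.234 F3824
M5
G0 X33.750 Y219.452
M4 S219
G01 X66.779 Y219.452 F3824
G01 X66.779 Y126.574
G01 X33.750 Y126.574
G01 X33.750 Y219.452
M5
G0 X0.000 Y0.000

Since the viewBox matches the mm dimensions, user units are millimetres directly. The only transform is the Y-flip y_m = 228.968 − y_svg.

Shape 1 is a line segment drawn with `<line>`. Its stroke #ff00ff means score at S523, F1534. After flipping Y the toolpath is (43.613,41.138) → (100.802,120.008).

Shape 2 is a open polyline drawn with `<path>`. Its stroke #ff0000 means engrave at S219, F3824. After flipping Y the toolpath is (45.081,6.057) → (56.965,104.653) → (12.635,102.755) → (18.206,17.173) → (82.462,86.069) → (98.226,148.272).

Shape 3 is a line segment drawn with `<path>`. Its stroke #ff0000 means engrave at S219, F3824. After flipping Y the toolpath is (51.221,202.715) → (61.959,118.234).

Shape 4 is a rectangle drawn with `<path>`. Its stroke #ff0000 means engrave at S219, F3824. After flipping Y the toolpath is (33.750,219.452) → (66.779,219.452) → (66.779,126.574) → (33.750,126.574) → (33.750,219.452), returning to the start.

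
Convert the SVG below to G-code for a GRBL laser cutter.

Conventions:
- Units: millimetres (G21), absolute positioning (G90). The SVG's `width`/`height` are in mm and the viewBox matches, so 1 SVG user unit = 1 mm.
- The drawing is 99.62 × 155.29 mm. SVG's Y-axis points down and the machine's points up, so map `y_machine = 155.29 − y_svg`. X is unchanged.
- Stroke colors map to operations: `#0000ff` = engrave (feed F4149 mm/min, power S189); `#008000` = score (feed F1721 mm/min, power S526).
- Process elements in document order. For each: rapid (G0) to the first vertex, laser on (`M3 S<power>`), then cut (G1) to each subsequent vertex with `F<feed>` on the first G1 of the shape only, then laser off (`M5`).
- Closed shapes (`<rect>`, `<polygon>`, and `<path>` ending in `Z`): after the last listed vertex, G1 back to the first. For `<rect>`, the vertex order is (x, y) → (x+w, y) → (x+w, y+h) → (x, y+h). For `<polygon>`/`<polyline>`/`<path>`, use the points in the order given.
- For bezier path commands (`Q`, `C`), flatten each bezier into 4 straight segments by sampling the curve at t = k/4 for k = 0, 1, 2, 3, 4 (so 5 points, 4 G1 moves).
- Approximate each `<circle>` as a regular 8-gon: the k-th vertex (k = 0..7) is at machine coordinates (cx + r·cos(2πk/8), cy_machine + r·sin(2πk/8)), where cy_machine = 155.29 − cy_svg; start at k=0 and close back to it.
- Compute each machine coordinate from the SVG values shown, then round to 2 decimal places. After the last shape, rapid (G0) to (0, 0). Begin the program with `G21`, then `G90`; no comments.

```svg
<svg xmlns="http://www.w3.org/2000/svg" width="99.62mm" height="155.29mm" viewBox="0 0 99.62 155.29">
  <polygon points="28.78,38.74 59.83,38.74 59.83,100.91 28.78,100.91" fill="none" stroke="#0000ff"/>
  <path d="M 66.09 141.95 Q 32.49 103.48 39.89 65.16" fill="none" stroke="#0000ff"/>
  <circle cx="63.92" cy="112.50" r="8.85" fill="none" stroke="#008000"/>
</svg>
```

Since the viewBox matches the mm dimensions, user units are millimetres directly. The only transform is the Y-flip y_m = 155.29 − y_svg.

Shape 1 is a rectangle drawn with `<polygon>`. Its stroke #0000ff means engrave at S189, F4149. After flipping Y the toolpath is (28.78,116.55) → (59.83,116.55) → (59.83,54.38) → (28.78,54.38) → (28.78,116.55), returning to the start.

Shape 2 is a quadratic bezier drawn with `<path>`. Its stroke #0000ff means engrave at S189, F4149. After flipping Y the toolpath is (66.09,13.34) → (51.85,32.57) → (42.74,51.77) → (38.75,70.96) → (39.89,90.13).

Shape 3 is a circle drawn with `<circle>`. Its stroke #008000 means score at S526, F1721. After flipping Y the toolpath is (72.77,42.79) → (70.18,49.05) → (63.92,51.64) → (57.66,49.05) → (55.07,42.79) → (57.66,36.53) → (63.92,33.94) → (70.18,36.53) → (72.77,42.79), returning to the start.

G21
G90
G0 X28.78 Y116.55
M3 S189
G1 X59.83 Y116.55 F4149
G1 X59.83 Y54.38
G1 X28.78 Y54.38
G1 X28.78 Y116.55
M5
G0 X66.09 Y13.34
M3 S189
G1 X51.85 Y32.57 F4149
G1 X42.74 Y51.77
G1 X38.75 Y70.96
G1 X39.89 Y90.13
M5
G0 X72.77 Y42.79
M3 S526
G1 X70.18 Y49.05 F1721
G1 X63.92 Y51.64
G1 X57.66 Y49.05
G1 X55.07 Y42.79
G1 X57.66 Y36.53
G1 X63.92 Y33.94
G1 X70.18 Y36.53
G1 X72.77 Y42.79
M5
G0 X0.00 Y0.00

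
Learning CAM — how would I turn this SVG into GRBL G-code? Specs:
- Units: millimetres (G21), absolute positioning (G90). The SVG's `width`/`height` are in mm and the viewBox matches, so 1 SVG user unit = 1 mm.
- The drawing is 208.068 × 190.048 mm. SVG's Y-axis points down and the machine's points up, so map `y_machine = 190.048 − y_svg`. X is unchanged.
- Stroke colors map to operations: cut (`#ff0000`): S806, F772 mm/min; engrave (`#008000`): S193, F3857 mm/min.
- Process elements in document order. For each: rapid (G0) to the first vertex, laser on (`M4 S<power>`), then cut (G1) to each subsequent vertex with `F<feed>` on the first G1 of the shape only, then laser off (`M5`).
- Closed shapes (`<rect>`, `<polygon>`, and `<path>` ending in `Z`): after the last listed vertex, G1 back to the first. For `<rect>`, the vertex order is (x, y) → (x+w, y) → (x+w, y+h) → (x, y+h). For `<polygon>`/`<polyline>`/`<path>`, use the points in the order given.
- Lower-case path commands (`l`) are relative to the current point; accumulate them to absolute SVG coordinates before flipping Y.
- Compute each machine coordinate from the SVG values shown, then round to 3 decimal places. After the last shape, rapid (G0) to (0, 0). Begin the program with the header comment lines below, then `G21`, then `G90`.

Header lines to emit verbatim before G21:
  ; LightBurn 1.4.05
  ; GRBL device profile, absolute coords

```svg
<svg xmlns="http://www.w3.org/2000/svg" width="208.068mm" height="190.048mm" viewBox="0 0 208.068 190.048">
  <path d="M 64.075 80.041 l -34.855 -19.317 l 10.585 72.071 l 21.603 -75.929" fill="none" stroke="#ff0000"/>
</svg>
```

; LightBurn 1.4.05
; GRBL device profile, absolute coords
G21
G90
G0 X64.075 Y110.007
M4 S806
G1 X29.220 Y129.324 F772
G1 X39.805 Y57.253
G1 X61.408 Y133.182
M5
G0 X0.000 Y0.000

Since the viewBox matches the mm dimensions, user units are millimetres directly. The only transform is the Y-flip y_m = 190.048 − y_svg.

Shape 1 is a open polyline drawn with `<path>`. Its stroke #ff0000 means cut at S806, F772. After flipping Y the toolpath is (64.075,110.007) → (29.220,129.324) → (39.805,57.253) → (61.408,133.182).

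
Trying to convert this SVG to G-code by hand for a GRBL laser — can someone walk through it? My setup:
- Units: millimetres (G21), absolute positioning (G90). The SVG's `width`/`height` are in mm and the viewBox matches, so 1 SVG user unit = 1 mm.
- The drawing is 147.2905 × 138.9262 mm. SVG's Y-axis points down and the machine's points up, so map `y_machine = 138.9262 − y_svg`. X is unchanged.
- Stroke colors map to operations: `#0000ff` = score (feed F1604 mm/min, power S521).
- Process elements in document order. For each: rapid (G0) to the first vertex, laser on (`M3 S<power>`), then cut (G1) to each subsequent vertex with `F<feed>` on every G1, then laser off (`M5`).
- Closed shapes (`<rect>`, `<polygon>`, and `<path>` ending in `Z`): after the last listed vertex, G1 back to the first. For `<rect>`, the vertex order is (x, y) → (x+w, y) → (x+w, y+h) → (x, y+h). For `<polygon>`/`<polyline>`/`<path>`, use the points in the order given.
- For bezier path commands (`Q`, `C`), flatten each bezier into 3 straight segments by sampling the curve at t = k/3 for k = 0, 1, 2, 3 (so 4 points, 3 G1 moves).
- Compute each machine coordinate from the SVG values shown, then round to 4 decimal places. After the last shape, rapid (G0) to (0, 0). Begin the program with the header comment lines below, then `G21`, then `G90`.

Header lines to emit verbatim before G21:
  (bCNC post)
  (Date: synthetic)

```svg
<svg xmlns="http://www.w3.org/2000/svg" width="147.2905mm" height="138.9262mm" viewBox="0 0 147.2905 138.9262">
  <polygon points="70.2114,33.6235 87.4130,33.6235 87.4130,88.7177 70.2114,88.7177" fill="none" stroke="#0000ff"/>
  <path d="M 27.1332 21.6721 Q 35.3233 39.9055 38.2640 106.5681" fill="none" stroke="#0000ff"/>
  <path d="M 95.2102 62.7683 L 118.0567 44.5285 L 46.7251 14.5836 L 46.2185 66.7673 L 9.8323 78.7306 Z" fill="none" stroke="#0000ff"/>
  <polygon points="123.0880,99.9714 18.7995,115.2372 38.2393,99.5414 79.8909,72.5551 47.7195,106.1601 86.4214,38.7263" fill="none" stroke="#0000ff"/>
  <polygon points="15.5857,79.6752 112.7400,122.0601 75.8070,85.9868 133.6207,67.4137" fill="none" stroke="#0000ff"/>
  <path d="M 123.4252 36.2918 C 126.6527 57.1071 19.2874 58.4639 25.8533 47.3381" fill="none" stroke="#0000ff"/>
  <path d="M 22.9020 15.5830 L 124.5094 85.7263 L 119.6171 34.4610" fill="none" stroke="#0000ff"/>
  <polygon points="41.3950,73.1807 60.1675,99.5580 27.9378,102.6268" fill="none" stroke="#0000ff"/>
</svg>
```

(bCNC post)
(Date: synthetic)
G21
G90
G0 X70.2114 Y105.3027
M3 S521
G1 X87.4130 Y105.3027 F1604
G1 X87.4130 Y50.2085 F1604
G1 X70.2114 Y50.2085 F1604
G1 X70.2114 Y105.3027 F1604
M5
G0 X27.1332 Y117.2541
M3 S521
G1 X32.0100 Y99.7175 F1604
G1 X35.7203 Y71.4188 F1604
G1 X38.2640 Y32.3581 F1604
M5
G0 X95.2102 Y76.1579
M3 S521
G1 X118.0567 Y94.3977 F1604
G1 X46.7251 Y124.3426 F1604
G1 X46.2185 Y72.1589 F1604
G1 X9.8323 Y60.1956 F1604
G1 X95.2102 Y76.1579 F1604
M5
G0 X123.0880 Y38.9548
M3 S521
G1 X18.7995 Y23.6890 F1604
G1 X38.2393 Y39.3848 F1604
G1 X79.8909 Y66.3711 F1604
G1 X47.7195 Y32.7661 F1604
G1 X86.4214 Y100.1999 F1604
G1 X123.0880 Y38.9548 F1604
M5
G0 X15.5857 Y59.2510
M3 S521
G1 X112.7400 Y16.8661 F1604
G1 X75.8070 Y52.9394 F1604
G1 X133.6207 Y71.5125 F1604
G1 X15.5857 Y59.2510 F1604
M5
G0 X123.4252 Y102.6344
M3 S521
G1 X98.1041 Y88.0469 F1604
G1 X48.9488 Y84.8815 F1604
G1 X25.8533 Y91.5881 F1604
M5
G0 X22.9020 Y123.3432
M3 S521
G1 X124.5094 Y53.1999 F1604
G1 X119.6171 Y104.4652 F1604
M5
G0 X41.3950 Y65.7455
M3 S521
G1 X60.1675 Y39.3682 F1604
G1 X27.9378 Y36.2994 F1604
G1 X41.3950 Y65.7455 F1604
M5
G0 X0.0000 Y0.0000

viewBox `0 0 147.2905 138.9262` with mm width/height → 1 unit = 1 mm. Flip: y_m = 138.9262 − y_svg.

**Shape 1** — `<polygon>` rectangle, stroke `#0000ff` → score (S521, F1604). Machine vertices: (70.2114,105.3027) → (87.4130,105.3027) → (87.4130,50.2085) → (70.2114,50.2085) → (70.2114,105.3027). Closed: final G1 returns to the first vertex.

**Shape 2** — `<path>` quadratic bezier, stroke `#0000ff` → score (S521, F1604). Control points (SVG): P0=(27.1332,21.6721), P1=(35.3233,39.9055), P2=(38.2640,106.5681); sampled at t=k/3. Machine vertices: (27.1332,117.2541) → (32.0100,99.7175) → (35.7203,71.4188) → (38.2640,32.3581). Open path.

**Shape 3** — `<path>` closed polygon, stroke `#0000ff` → score (S521, F1604). Machine vertices: (95.2102,76.1579) → (118.0567,94.3977) → (46.7251,124.3426) → (46.2185,72.1589) → (9.8323,60.1956) → (95.2102,76.1579). Closed: final G1 returns to the first vertex.

**Shape 4** — `<polygon>` closed polygon, stroke `#0000ff` → score (S521, F1604). Machine vertices: (123.0880,38.9548) → (18.7995,23.6890) → (38.2393,39.3848) → (79.8909,66.3711) → (47.7195,32.7661) → (86.4214,100.1999) → (123.0880,38.9548). Closed: final G1 returns to the first vertex.

**Shape 5** — `<polygon>` closed polygon, stroke `#0000ff` → score (S521, F1604). Machine vertices: (15.5857,59.2510) → (112.7400,16.8661) → (75.8070,52.9394) → (133.6207,71.5125) → (15.5857,59.2510). Closed: final G1 returns to the first vertex.

**Shape 6** — `<path>` cubic bezier, stroke `#0000ff` → score (S521, F1604). Control points (SVG): P0=(123.4252,36.2918), P1=(126.6527,57.1071), P2=(19.2874,58.4639), P3=(25.8533,47.3381); sampled at t=k/3. Machine vertices: (123.4252,102.6344) → (98.1041,88.0469) → (48.9488,84.8815) → (25.8533,91.5881). Open path.

**Shape 7** — `<path>` open polyline, stroke `#0000ff` → score (S521, F1604). Machine vertices: (22.9020,123.3432) → (124.5094,53.1999) → (119.6171,104.4652). Open path.

**Shape 8** — `<polygon>` regular polygon, stroke `#0000ff` → score (S521, F1604). Machine vertices: (41.3950,65.7455) → (60.1675,39.3682) → (27.9378,36.2994) → (41.3950,65.7455). Closed: final G1 returns to the first vertex.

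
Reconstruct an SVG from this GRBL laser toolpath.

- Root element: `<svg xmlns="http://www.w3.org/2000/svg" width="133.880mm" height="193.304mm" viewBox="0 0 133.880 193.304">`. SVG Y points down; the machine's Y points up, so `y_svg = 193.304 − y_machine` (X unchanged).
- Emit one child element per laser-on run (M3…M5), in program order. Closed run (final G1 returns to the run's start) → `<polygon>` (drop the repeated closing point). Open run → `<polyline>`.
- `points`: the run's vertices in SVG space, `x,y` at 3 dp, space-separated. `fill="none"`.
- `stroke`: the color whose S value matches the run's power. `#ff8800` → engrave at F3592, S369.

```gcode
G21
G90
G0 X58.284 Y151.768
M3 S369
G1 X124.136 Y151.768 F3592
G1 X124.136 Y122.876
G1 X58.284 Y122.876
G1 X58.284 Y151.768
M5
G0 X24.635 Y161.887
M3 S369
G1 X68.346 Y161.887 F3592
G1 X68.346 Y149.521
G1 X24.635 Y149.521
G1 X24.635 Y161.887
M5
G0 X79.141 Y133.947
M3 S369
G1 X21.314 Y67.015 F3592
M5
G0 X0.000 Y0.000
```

<svg xmlns="http://www.w3.org/2000/svg" width="133.880mm" height="193.304mm" viewBox="0 0 133.880 193.304">
  <polygon points="58.284,41.536 124.136,41.536 124.136,70.428 58.284,70.428" fill="none" stroke="#ff8800"/>
  <polygon points="24.635,31.417 68.346,31.417 68.346,43.783 24.635,43.783" fill="none" stroke="#ff8800"/>
  <polyline points="79.141,59.357 21.314,126.289" fill="none" stroke="#ff8800"/>
</svg>

Each laser-on run becomes one SVG element. Flip Y back into SVG space with y_svg = 193.304 − y_machine. Every run uses S369, so all elements get stroke `#ff8800` (engrave).

Run 1: The run returns to its start, so emit a `<polygon>` with points (Y-flipped): 58.284,41.536 124.136,41.536 124.136,70.428 58.284,70.428.

Run 2: The run returns to its start, so emit a `<polygon>` with points (Y-flipped): 24.635,31.417 68.346,31.417 68.346,43.783 24.635,43.783.

Run 3: The run is open, so emit a `<polyline>` with points (Y-flipped): 79.141,59.357 21.314,126.289.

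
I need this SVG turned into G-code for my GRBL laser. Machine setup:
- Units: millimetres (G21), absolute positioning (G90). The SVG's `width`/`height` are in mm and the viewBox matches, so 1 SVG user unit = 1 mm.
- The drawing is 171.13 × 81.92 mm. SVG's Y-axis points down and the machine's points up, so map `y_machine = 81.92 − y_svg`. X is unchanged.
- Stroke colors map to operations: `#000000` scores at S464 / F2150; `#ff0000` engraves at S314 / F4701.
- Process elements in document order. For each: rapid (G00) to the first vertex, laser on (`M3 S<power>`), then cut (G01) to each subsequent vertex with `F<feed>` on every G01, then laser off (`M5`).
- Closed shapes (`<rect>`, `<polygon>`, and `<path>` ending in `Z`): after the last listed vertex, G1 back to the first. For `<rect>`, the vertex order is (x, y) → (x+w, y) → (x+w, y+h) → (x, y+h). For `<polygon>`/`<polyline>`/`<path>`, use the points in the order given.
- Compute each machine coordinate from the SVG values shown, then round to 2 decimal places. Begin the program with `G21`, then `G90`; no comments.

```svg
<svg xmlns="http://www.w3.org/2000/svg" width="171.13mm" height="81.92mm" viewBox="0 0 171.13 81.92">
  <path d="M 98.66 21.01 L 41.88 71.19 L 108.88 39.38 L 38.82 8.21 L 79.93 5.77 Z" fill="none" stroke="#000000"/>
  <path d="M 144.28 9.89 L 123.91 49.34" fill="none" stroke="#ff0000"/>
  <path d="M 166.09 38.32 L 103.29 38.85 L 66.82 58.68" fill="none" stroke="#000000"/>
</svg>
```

G21
G90
G00 X98.66 Y60.91
M3 S464
G01 X41.88 Y10.73 F2150
G01 X108.88 Y42.54 F2150
G01 X38.82 Y73.71 F2150
G01 X79.93 Y76.15 F2150
G01 X98.66 Y60.91 F2150
M5
G00 X144.28 Y72.03
M3 S314
G01 X123.91 Y32.58 F4701
M5
G00 X166.09 Y43.60
M3 S464
G01 X103.29 Y43.07 F2150
G01 X66.82 Y23.24 F2150
M5

1 u = 1 mm; y_m = 81.92 − y.

[1] `<path>` closed polygon, #000000→score S464 F2150: (98.66,60.91) → (41.88,10.73) → (108.88,42.54) → (38.82,73.71) → (79.93,76.15) → (98.66,60.91) (closed)

[2] `<path>` line segment, #ff0000→engrave S314 F4701: (144.28,72.03) → (123.91,32.58)

[3] `<path>` open polyline, #000000→score S464 F2150: (166.09,43.60) → (103.29,43.07) → (66.82,23.24)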